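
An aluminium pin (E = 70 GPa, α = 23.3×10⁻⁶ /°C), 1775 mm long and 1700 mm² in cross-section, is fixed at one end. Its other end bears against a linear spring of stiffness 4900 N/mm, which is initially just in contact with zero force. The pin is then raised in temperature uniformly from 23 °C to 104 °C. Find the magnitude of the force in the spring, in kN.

Free thermal expansion: δ_free = αΔT L = 23.3×10⁻⁶ × 81 × 1775 = 3.35 mm.
Let P be the compressive force at the spring. The pin shortens elastically by PL/(AE) and the spring compresses by P/k; together these equal δ_free.
So P = δ_free / [L/(AE) + 1/k] = 3.35 / [ 1775/(1700×70×10³) + 1/(4900) ].
P = 3.35 / 0.000219 = 15300 N.

P ≈ 15.3 kN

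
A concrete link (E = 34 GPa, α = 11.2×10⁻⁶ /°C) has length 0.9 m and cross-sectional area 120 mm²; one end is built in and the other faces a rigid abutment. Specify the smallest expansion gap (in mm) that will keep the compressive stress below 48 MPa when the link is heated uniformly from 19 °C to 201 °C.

With no wall the link would lengthen by αΔT L = 11.2×10⁻⁶ × 182 × 900 = 1.835 mm.
A stress of 48 MPa corresponds to the wall pushing the link back by σL/E = 48×900/(34×10³) = 1.271 mm.
So the gap has to take up the difference, g_min = δ_free − σL/E = 1.835 − 1.271 = 0.564 mm.

g ≈ 0.564 mm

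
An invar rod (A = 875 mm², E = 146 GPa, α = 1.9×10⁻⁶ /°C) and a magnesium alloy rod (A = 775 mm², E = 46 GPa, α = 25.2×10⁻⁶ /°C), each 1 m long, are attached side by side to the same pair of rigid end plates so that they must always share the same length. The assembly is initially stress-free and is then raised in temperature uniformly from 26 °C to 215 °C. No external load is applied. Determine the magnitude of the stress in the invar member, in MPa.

The magnesium alloy has the larger α, so on heating it would change length more than the invar if both were free. The rigid plates force a common final length, so the magnesium alloy is put into compression and the invar into tension, with equal and opposite forces P (no external load).
Equating the net (thermal + elastic) strains gives |α₁ − α₂|·ΔT = P·[1/(A₁E₁) + 1/(A₂E₂)].
|α₁ − α₂|·ΔT = 23.3×10⁻⁶ × 189 = 0.004404.
1/(A₁E₁) + 1/(A₂E₂) = 1/(875×146×10³) + 1/(775×46×10³) = 3.588×10⁻⁸ N⁻¹.
P = 0.004404 / 3.588×10⁻⁸ = 122700 N = 122.7 kN.
σ_{invar} = P/A₁ = 122700/875 = 140.3 MPa, tensile.

σ ≈ 140 MPa (tensile)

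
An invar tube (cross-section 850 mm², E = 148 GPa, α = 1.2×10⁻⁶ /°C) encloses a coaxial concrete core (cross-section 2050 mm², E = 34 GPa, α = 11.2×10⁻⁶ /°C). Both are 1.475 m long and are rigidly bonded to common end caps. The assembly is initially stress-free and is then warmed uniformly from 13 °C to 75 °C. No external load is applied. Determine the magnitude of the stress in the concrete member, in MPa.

Both members must finish at the same length. With the larger α, the concrete tends to over-expand; the plates restrain it, putting the concrete in compression and the invar in tension. With no external load the two internal forces are equal and opposite, magnitude P.
Compatibility of the two members (thermal + elastic change equal): (α₁ − α₂)ΔT = P·[1/(A₁E₁) + 1/(A₂E₂)].
|α₁ − α₂|·ΔT = 10×10⁻⁶ × 62 = 0.00062.
1/(A₁E₁) + 1/(A₂E₂) = 1/(850×148×10³) + 1/(2050×34×10³) = 2.23×10⁻⁸ N⁻¹.
So P = 0.00062 / 2.23×10⁻⁸ = 27.81 kN.
σ_{concrete} = P/A₂ = 27810/2050 = 13.56 MPa, compressive.

σ ≈ 13.6 MPa (compressive)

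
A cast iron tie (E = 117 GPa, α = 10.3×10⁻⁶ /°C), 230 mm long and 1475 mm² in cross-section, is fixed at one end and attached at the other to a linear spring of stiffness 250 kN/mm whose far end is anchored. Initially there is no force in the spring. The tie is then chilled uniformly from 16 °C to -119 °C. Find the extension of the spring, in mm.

δ ≈ 0.24 mm

The unrestrained thermal change is αΔT L = 10.3×10⁻⁶ × 135 × 230 = 0.3198 mm.
Let P be the tensile force in the spring. The tie extends elastically by PL/(AE) and the spring stretches by P/k; together these equal δ_free.
So P = δ_free / [L/(AE) + 1/k] = 0.3198 / [ 230/(1475×117×10³) + 1/(250×10³) ].
P = 0.3198 / 5.333×10⁻⁶ = 59970 N.
Spring extension = P/k = 59970/(250×10³) = 0.2399 mm.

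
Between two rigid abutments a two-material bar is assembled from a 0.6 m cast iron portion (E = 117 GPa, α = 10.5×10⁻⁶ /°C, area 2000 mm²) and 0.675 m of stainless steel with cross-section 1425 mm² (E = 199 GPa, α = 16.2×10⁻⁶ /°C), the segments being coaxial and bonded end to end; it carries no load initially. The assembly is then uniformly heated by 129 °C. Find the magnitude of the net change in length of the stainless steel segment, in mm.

If the supports were absent, the total length change would be Σ αᵢΔT Lᵢ = 10.5×10⁻⁶×129×600 + 16.2×10⁻⁶×129×675 = 2.223 mm.
The walls prevent any net length change, so an axial force P (same in every segment) develops. Compatibility: P · Σ Lᵢ/(AᵢEᵢ) = δ_free.
Σ Lᵢ/(AᵢEᵢ) = 600/(2000×117×10³) + 675/(1425×199×10³) = 4.944×10⁻⁶ mm/N.
Hence P = δ_free / Σ(L/AE) = 2.223/4.944×10⁻⁶ = 449.7 kN (compressive).
For the stainless steel segment, free thermal change = 16.2×10⁻⁶×129×675 = 1.411 mm and elastic change from P = 449700×675/(1425×199×10³) = 1.07 mm; these oppose, so the net change is 0.34 mm (segment lengthens).

|ΔL| ≈ 0.34 mm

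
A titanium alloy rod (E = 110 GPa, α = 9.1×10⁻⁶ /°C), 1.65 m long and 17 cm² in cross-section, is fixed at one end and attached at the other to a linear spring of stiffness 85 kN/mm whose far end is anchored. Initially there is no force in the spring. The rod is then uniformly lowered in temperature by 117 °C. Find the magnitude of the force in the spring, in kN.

P ≈ 85.3 kN

If the spring were absent the rod would shorten by αΔT L = 9.1×10⁻⁶ × 117 × 1650 = 1.757 mm.
With a force P in the spring, the elastic change of the rod is PL/(AE) and that of the spring is P/k; compatibility requires their sum to equal δ_free.
So P = δ_free / [L/(AE) + 1/k] = 1.757 / [ 1650/(1700×110×10³) + 1/(85×10³) ].
P = 1.757 / 2.059×10⁻⁵ = 85330 N.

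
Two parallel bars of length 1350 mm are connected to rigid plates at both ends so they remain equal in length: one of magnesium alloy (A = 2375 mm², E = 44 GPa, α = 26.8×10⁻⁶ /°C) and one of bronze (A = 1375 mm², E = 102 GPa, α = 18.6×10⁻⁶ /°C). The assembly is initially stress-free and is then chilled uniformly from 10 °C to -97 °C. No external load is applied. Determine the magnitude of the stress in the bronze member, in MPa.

σ ≈ 38.2 MPa (compressive)

Equilibrium of a rigid end plate with no external load gives equal and opposite internal forces ±P in the two members. Since α_{magnesium alloy} > α_{bronze}, cooling drives the magnesium alloy into tension and the bronze into compression.
Compatibility of the two members (thermal + elastic change equal): (α₁ − α₂)ΔT = P·[1/(A₁E₁) + 1/(A₂E₂)].
|α₁ − α₂|·ΔT = 8.2×10⁻⁶ × 107 = 0.0008774.
1/(A₁E₁) + 1/(A₂E₂) = 1/(2375×44×10³) + 1/(1375×102×10³) = 1.67×10⁻⁸ N⁻¹.
So P = 0.0008774 / 1.67×10⁻⁸ = 52.54 kN.
σ_{bronze} = P/A₂ = 52540/1375 = 38.21 MPa, compressive.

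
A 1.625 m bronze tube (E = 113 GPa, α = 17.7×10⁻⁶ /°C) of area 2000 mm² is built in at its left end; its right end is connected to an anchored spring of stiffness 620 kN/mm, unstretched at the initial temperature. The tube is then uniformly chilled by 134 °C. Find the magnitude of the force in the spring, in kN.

P ≈ 438 kN

Free thermal contraction: δ_free = αΔT L = 17.7×10⁻⁶ × 134 × 1625 = 3.854 mm.
Let P be the tensile force in the spring. The tube extends elastically by PL/(AE) and the spring stretches by P/k; together these equal δ_free.
P [ L/(AE) + 1/k ] = δ_free → P [ 1625/(2000×113×10³) + 1/(620×10³) ] = 3.854.
P = 3.854 / 8.803×10⁻⁶ = 437800 N.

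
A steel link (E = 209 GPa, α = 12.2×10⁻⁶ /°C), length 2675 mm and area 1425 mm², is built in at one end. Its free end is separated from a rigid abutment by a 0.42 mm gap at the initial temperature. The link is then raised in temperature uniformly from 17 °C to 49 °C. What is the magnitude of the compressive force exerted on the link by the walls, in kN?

Free thermal elongation = αΔT L = 12.2×10⁻⁶ × 32 × 2675 = 1.044 mm.
The gap closes (δ_free > 0.42 mm) and the wall then resists a further 1.044 − 0.42 = 0.6243 mm of expansion.
That suppressed elongation corresponds to σ = E·Δ/L = 209×10³ × 0.6243/2675 = 48.78 MPa.
Force on the wall = σA = 48.78 × 1425 mm² = 69.51 kN.

P ≈ 69.5 kN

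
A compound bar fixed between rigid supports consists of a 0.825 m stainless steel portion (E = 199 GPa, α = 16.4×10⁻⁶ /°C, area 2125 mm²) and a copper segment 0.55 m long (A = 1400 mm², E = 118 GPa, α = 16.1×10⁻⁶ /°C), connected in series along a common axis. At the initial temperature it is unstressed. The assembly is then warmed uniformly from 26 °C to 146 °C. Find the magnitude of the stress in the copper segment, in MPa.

σ ≈ 363 MPa (compressive)

Free thermal expansion of the whole bar: Σ αᵢΔT Lᵢ = 16.4×10⁻⁶×120×825 + 16.1×10⁻⁶×120×550 = 2.686 mm.
The rigid supports impose zero overall length change; the single axial force P common to all segments must satisfy P Σ Lᵢ/(AᵢEᵢ) = δ_free.
Σ Lᵢ/(AᵢEᵢ) = 825/(2125×199×10³) + 550/(1400×118×10³) = 5.28×10⁻⁶ mm/N.
Hence P = δ_free / Σ(L/AE) = 2.686/5.28×10⁻⁶ = 508.7 kN (compressive).
σ_{copper} = P / A = 508700 / 1400 = 363.4 MPa.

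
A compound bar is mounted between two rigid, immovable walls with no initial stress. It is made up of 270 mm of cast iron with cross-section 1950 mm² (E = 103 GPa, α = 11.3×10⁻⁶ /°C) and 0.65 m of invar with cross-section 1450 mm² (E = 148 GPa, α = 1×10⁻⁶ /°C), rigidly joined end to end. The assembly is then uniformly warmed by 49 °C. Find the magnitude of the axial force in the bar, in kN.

With the walls removed the bar would change length by δ_free = Σ αᵢΔT Lᵢ = 11.3×10⁻⁶×49×270 + 1×10⁻⁶×49×650 = 0.1813 mm.
Since the ends are fixed, an axial force P builds up, equal in every segment, with P · Σ Lᵢ/(AᵢEᵢ) = δ_free.
Σ Lᵢ/(AᵢEᵢ) = 270/(1950×103×10³) + 650/(1450×148×10³) = 4.373×10⁻⁶ mm/N.
Hence P = δ_free / Σ(L/AE) = 0.1813/4.373×10⁻⁶ = 41.47 kN (compressive).

P ≈ 41.5 kN (compressive)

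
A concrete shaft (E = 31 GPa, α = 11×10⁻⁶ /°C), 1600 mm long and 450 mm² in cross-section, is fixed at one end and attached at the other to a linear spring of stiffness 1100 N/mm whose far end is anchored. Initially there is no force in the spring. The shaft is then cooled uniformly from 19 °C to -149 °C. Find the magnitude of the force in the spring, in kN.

Free thermal contraction: δ_free = αΔT L = 11×10⁻⁶ × 168 × 1600 = 2.957 mm.
Let P be the tensile force in the spring. The shaft extends elastically by PL/(AE) and the spring stretches by P/k; together these equal δ_free.
P [ L/(AE) + 1/k ] = δ_free → P [ 1600/(450×31×10³) + 1/(1100) ] = 2.957.
P = 2.957 / 0.001024 = 2888 N.

P ≈ 2.89 kN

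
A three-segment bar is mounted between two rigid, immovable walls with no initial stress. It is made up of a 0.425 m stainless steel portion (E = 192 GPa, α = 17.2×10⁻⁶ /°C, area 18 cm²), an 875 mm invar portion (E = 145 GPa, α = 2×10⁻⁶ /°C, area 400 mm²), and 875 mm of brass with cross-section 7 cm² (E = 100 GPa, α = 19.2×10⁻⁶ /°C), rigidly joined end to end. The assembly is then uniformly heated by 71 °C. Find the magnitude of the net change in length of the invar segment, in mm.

If the supports were absent, the total length change would be Σ αᵢΔT Lᵢ = 17.2×10⁻⁶×71×425 + 2×10⁻⁶×71×875 + 19.2×10⁻⁶×71×875 = 1.836 mm.
The walls prevent any net length change, so an axial force P (same in every segment) develops. Compatibility: P · Σ Lᵢ/(AᵢEᵢ) = δ_free.
The series flexibility is Σ Lᵢ/(AᵢEᵢ) = 425/(1800×192×10³) + 875/(400×145×10³) + 875/(700×100×10³) = 2.882×10⁻⁵ mm/N.
Hence P = δ_free / Σ(L/AE) = 1.836/2.882×10⁻⁵ = 63.72 kN (compressive).
For the invar segment, free thermal change = 2×10⁻⁶×71×875 = 0.1242 mm and elastic change from P = 63720×875/(400×145×10³) = 0.9612 mm; these oppose, so the net change is 0.837 mm (segment shortens).

|ΔL| ≈ 0.837 mm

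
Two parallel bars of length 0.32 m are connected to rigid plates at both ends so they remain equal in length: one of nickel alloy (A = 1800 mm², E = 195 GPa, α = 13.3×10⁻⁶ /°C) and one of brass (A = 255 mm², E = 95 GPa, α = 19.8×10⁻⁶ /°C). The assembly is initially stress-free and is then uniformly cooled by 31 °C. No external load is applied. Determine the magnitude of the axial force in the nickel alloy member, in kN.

P ≈ 4.57 kN (compressive in the nickel alloy)

Equilibrium of a rigid end plate with no external load gives equal and opposite internal forces ±P in the two members. Since α_{brass} > α_{nickel alloy}, cooling drives the brass into tension and the nickel alloy into compression.
Compatibility of the two members (thermal + elastic change equal): (α₁ − α₂)ΔT = P·[1/(A₁E₁) + 1/(A₂E₂)].
|α₁ − α₂|·ΔT = 6.5×10⁻⁶ × 31 = 0.0002015.
1/(A₁E₁) + 1/(A₂E₂) = 1/(1800×195×10³) + 1/(255×95×10³) = 4.413×10⁻⁸ N⁻¹.
So P = 0.0002015 / 4.413×10⁻⁸ = 4.566 kN.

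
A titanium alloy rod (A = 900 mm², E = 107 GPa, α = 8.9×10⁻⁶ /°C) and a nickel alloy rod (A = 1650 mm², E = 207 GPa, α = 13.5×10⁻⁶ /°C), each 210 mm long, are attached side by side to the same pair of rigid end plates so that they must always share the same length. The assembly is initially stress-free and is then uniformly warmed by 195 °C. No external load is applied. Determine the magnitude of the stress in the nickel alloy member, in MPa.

σ ≈ 40.8 MPa (compressive)

The nickel alloy has the larger α, so on heating it would change length more than the titanium alloy if both were free. The rigid plates force a common final length, so the nickel alloy is put into compression and the titanium alloy into tension, with equal and opposite forces P (no external load).
Equating the net (thermal + elastic) strains gives |α₁ − α₂|·ΔT = P·[1/(A₁E₁) + 1/(A₂E₂)].
|α₁ − α₂|·ΔT = 4.6×10⁻⁶ × 195 = 0.000897.
1/(A₁E₁) + 1/(A₂E₂) = 1/(900×107×10³) + 1/(1650×207×10³) = 1.331×10⁻⁸ N⁻¹.
So P = 0.000897 / 1.331×10⁻⁸ = 67.38 kN.
σ_{nickel alloy} = P/A₂ = 67380/1650 = 40.84 MPa, compressive.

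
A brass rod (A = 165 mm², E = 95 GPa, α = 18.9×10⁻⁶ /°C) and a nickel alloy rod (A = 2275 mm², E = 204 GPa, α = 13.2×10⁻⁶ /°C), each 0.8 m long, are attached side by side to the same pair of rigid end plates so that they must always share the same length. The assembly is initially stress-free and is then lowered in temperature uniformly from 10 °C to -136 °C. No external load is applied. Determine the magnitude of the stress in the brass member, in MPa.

σ ≈ 76.5 MPa (tensile)

Both members must finish at the same length. With the larger α, the brass tends to over-contract; the plates restrain it, putting the brass in tension and the nickel alloy in compression. With no external load the two internal forces are equal and opposite, magnitude P.
Setting the final lengths equal and cancelling L: (α₁ − α₂)ΔT = P/(A₁E₁) + P/(A₂E₂).
|α₁ − α₂|·ΔT = 5.7×10⁻⁶ × 146 = 0.0008322.
1/(A₁E₁) + 1/(A₂E₂) = 1/(165×95×10³) + 1/(2275×204×10³) = 6.595×10⁻⁸ N⁻¹.
So P = 0.0008322 / 6.595×10⁻⁸ = 12.62 kN.
σ_{brass} = P/A₁ = 12620/165 = 76.48 MPa, tensile.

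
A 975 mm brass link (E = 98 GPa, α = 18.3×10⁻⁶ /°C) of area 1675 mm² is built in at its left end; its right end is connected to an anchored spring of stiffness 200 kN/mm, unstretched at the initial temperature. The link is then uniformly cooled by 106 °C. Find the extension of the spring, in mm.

Free thermal contraction: δ_free = αΔT L = 18.3×10⁻⁶ × 106 × 975 = 1.891 mm.
Let P be the tensile force in the spring. The link extends elastically by PL/(AE) and the spring stretches by P/k; together these equal δ_free.
P [ L/(AE) + 1/k ] = δ_free → P [ 975/(1675×98×10³) + 1/(200×10³) ] = 1.891.
P = 1.891 / 1.094×10⁻⁵ = 172900 N.
Spring extension = P/k = 172900/(200×10³) = 0.8644 mm.

δ ≈ 0.864 mm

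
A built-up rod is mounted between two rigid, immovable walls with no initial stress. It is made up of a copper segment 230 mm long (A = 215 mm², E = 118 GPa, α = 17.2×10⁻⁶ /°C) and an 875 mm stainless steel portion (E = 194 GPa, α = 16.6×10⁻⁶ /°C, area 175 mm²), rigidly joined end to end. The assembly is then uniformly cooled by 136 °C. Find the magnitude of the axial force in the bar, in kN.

If the supports were absent, the total length change would be Σ αᵢΔT Lᵢ = 17.2×10⁻⁶×136×230 + 16.6×10⁻⁶×136×875 = 2.513 mm.
The walls prevent any net length change, so an axial force P (same in every segment) develops. Compatibility: P · Σ Lᵢ/(AᵢEᵢ) = δ_free.
The series flexibility is Σ Lᵢ/(AᵢEᵢ) = 230/(215×118×10³) + 875/(175×194×10³) = 3.484×10⁻⁵ mm/N.
Hence P = δ_free / Σ(L/AE) = 2.513/3.484×10⁻⁵ = 72.14 kN (tensile).

P ≈ 72.1 kN (tensile)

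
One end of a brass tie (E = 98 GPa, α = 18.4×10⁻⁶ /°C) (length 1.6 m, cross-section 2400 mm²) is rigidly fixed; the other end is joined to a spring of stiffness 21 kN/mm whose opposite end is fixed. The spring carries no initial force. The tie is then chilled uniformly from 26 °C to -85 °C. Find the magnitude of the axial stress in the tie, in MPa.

σ ≈ 25 MPa (tensile)

The unrestrained thermal change is αΔT L = 18.4×10⁻⁶ × 111 × 1600 = 3.268 mm.
With a force P in the spring, the elastic change of the tie is PL/(AE) and that of the spring is P/k; compatibility requires their sum to equal δ_free.
So P = δ_free / [L/(AE) + 1/k] = 3.268 / [ 1600/(2400×98×10³) + 1/(21×10³) ].
P = 3.268 / 5.442×10⁻⁵ = 60050 N.
σ = P/A = 60050/2400 = 25.02 MPa.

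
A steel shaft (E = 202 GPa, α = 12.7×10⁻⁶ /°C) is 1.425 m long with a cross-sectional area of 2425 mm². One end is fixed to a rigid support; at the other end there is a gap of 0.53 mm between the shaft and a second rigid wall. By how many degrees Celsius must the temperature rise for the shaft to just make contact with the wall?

The gap closes when αΔT L = 0.53 mm, since the shaft is still unstressed at that instant.
So ΔT = g/(αL) = 0.53/(12.7×10⁻⁶ × 1425) = 29.29 °C.

ΔT ≈ 29.3 °C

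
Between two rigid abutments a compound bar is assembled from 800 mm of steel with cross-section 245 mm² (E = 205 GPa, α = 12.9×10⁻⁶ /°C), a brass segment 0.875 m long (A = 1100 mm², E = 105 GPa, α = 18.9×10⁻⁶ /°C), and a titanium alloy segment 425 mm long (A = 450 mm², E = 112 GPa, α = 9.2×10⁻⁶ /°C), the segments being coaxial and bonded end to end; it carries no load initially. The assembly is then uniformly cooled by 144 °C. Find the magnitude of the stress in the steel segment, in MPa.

If the supports were absent, the total length change would be Σ αᵢΔT Lᵢ = 12.9×10⁻⁶×144×800 + 18.9×10⁻⁶×144×875 + 9.2×10⁻⁶×144×425 = 4.431 mm.
Since the ends are fixed, an axial force P builds up, equal in every segment, with P · Σ Lᵢ/(AᵢEᵢ) = δ_free.
The series flexibility is Σ Lᵢ/(AᵢEᵢ) = 800/(245×205×10³) + 875/(1100×105×10³) + 425/(450×112×10³) = 3.194×10⁻⁵ mm/N.
So P = 4.431 / 3.194×10⁻⁵ = 138.7 kN, tensile.
σ_{steel} = P / A = 138700 / 245 = 566.2 MPa.

σ ≈ 566 MPa (tensile)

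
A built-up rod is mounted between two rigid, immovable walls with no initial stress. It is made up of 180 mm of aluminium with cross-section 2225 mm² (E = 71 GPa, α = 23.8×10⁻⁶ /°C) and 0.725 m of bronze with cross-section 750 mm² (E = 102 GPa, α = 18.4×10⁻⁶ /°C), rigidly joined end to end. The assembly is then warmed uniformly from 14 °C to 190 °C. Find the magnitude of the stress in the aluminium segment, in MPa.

σ ≈ 131 MPa (compressive)

Free thermal expansion of the whole bar: Σ αᵢΔT Lᵢ = 23.8×10⁻⁶×176×180 + 18.4×10⁻⁶×176×725 = 3.102 mm.
The walls prevent any net length change, so an axial force P (same in every segment) develops. Compatibility: P · Σ Lᵢ/(AᵢEᵢ) = δ_free.
The series flexibility is Σ Lᵢ/(AᵢEᵢ) = 180/(2225×71×10³) + 725/(750×102×10³) = 1.062×10⁻⁵ mm/N.
Hence P = δ_free / Σ(L/AE) = 3.102/1.062×10⁻⁵ = 292.2 kN (compressive).
σ_{aluminium} = P / A = 292200 / 2225 = 131.3 MPa.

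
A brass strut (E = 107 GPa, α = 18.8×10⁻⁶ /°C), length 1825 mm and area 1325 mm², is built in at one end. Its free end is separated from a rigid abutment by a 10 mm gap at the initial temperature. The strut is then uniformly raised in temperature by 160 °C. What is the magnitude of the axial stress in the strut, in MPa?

Free thermal elongation = αΔT L = 18.8×10⁻⁶ × 160 × 1825 = 5.49 mm.
This is smaller than the 10 mm clearance, so the strut expands freely without reaching the stop — the stress is zero.

σ ≈ 0 MPa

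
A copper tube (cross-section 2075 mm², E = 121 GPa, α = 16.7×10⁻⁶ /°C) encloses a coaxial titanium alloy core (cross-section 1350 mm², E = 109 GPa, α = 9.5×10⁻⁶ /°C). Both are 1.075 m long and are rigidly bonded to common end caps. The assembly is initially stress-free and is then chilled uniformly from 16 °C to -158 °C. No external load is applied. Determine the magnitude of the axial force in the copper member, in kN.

P ≈ 116 kN (tensile in the copper)

Equilibrium of a rigid end plate with no external load gives equal and opposite internal forces ±P in the two members. Since α_{copper} > α_{titanium alloy}, cooling drives the copper into tension and the titanium alloy into compression.
Compatibility of the two members (thermal + elastic change equal): (α₁ − α₂)ΔT = P·[1/(A₁E₁) + 1/(A₂E₂)].
|α₁ − α₂|·ΔT = 7.2×10⁻⁶ × 174 = 0.001253.
1/(A₁E₁) + 1/(A₂E₂) = 1/(2075×121×10³) + 1/(1350×109×10³) = 1.078×10⁻⁸ N⁻¹.
So P = 0.001253 / 1.078×10⁻⁸ = 116.2 kN.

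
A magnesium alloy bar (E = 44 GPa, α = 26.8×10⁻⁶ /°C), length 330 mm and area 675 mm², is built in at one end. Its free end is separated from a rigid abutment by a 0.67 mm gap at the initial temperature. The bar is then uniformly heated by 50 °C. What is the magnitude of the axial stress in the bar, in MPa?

If the wall were absent the bar would grow by αΔT L = 26.8×10⁻⁶ × 50 × 330 = 0.4422 mm.
This is smaller than the 0.67 mm clearance, so the bar expands freely without reaching the stop — the stress is zero.

σ ≈ 0 MPa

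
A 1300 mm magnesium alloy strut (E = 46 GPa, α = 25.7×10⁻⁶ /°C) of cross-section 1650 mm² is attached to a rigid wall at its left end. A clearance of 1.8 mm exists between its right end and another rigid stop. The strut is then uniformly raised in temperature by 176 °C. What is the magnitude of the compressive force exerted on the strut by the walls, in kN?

P ≈ 238 kN

Unrestrained expansion: δ_free = αΔT L = 25.7×10⁻⁶ × 176 × 1300 = 5.88 mm.
After closing the 1.8 mm clearance, 5.88 − 1.8 = 4.08 mm of expansion remains to be suppressed by the wall.
Compatibility: PL/(AE) = 4.08 mm, so σ = P/A = E × (4.08/1300) = 144.4 MPa.
P = σA = 144.4 × 1650 = 238.2 kN.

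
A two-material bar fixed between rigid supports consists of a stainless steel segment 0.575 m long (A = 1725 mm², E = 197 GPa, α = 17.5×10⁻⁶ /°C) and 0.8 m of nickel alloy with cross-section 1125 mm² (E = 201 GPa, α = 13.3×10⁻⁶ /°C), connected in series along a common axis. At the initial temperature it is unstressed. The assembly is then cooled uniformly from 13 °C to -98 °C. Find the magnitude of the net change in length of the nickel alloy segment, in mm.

With the walls removed the bar would change length by δ_free = Σ αᵢΔT Lᵢ = 17.5×10⁻⁶×111×575 + 13.3×10⁻⁶×111×800 = 2.298 mm.
The walls prevent any net length change, so an axial force P (same in every segment) develops. Compatibility: P · Σ Lᵢ/(AᵢEᵢ) = δ_free.
Σ Lᵢ/(AᵢEᵢ) = 575/(1725×197×10³) + 800/(1125×201×10³) = 5.23×10⁻⁶ mm/N.
Hence P = δ_free / Σ(L/AE) = 2.298/5.23×10⁻⁶ = 439.4 kN (tensile).
For the nickel alloy segment, free thermal change = 13.3×10⁻⁶×111×800 = 1.181 mm and elastic change from P = 439400×800/(1125×201×10³) = 1.555 mm; these oppose, so the net change is 0.373 mm (segment lengthens).

|ΔL| ≈ 0.373 mm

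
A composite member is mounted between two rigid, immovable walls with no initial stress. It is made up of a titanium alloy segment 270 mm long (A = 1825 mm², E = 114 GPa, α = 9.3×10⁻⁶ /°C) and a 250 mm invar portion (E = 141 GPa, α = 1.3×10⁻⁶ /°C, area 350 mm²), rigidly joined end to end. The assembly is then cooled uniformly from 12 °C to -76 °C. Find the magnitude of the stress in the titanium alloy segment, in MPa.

With the walls removed the bar would change length by δ_free = Σ αᵢΔT Lᵢ = 9.3×10⁻⁶×88×270 + 1.3×10⁻⁶×88×250 = 0.2496 mm.
Since the ends are fixed, an axial force P builds up, equal in every segment, with P · Σ Lᵢ/(AᵢEᵢ) = δ_free.
Σ Lᵢ/(AᵢEᵢ) = 270/(1825×114×10³) + 250/(350×141×10³) = 6.364×10⁻⁶ mm/N.
So P = 0.2496 / 6.364×10⁻⁶ = 39.22 kN, tensile.
σ_{titanium alloy} = P / A = 39220 / 1825 = 21.49 MPa.

σ ≈ 21.5 MPa (tensile)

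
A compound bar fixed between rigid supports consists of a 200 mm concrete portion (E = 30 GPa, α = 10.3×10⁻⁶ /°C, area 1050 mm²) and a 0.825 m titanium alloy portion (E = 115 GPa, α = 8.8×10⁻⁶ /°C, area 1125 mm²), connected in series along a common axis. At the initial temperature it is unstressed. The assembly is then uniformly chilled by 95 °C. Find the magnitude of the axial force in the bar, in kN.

P ≈ 69.6 kN (tensile)

If the supports were absent, the total length change would be Σ αᵢΔT Lᵢ = 10.3×10⁻⁶×95×200 + 8.8×10⁻⁶×95×825 = 0.8854 mm.
Since the ends are fixed, an axial force P builds up, equal in every segment, with P · Σ Lᵢ/(AᵢEᵢ) = δ_free.
Σ Lᵢ/(AᵢEᵢ) = 200/(1050×30×10³) + 825/(1125×115×10³) = 1.273×10⁻⁵ mm/N.
So P = 0.8854 / 1.273×10⁻⁵ = 69.57 kN, tensile.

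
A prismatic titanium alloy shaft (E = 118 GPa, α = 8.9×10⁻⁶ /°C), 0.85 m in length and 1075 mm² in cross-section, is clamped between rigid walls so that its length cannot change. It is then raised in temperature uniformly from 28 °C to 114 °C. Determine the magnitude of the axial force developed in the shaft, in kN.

The ends cannot move, so σ = EαΔT = 118×10³ × 8.9×10⁻⁶ × 86 = 90.32 MPa.
P = AEαΔT = 1075 × 118×10³ × 8.9×10⁻⁶ × 86 = 97.09 kN (compressive).

P ≈ 97.1 kN (compressive)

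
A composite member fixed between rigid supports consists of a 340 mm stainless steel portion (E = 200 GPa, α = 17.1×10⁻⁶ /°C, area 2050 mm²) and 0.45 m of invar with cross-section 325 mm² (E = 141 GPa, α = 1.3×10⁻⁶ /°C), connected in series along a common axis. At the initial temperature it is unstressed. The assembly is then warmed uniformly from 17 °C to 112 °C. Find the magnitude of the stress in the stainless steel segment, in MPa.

Free thermal expansion of the whole bar: Σ αᵢΔT Lᵢ = 17.1×10⁻⁶×95×340 + 1.3×10⁻⁶×95×450 = 0.6079 mm.
Since the ends are fixed, an axial force P builds up, equal in every segment, with P · Σ Lᵢ/(AᵢEᵢ) = δ_free.
Σ Lᵢ/(AᵢEᵢ) = 340/(2050×200×10³) + 450/(325×141×10³) = 1.065×10⁻⁵ mm/N.
P = 0.6079 / 1.065×10⁻⁵ = 57080 N = 57.08 kN, compressive.
σ_{stainless steel} = P / A = 57080 / 2050 = 27.85 MPa.

σ ≈ 27.8 MPa (compressive)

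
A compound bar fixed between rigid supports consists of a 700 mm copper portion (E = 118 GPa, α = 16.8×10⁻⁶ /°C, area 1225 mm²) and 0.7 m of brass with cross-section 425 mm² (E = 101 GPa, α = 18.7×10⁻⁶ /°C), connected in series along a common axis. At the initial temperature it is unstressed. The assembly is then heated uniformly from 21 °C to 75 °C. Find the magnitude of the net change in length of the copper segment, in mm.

Free thermal expansion of the whole bar: Σ αᵢΔT Lᵢ = 16.8×10⁻⁶×54×700 + 18.7×10⁻⁶×54×700 = 1.342 mm.
The rigid supports impose zero overall length change; the single axial force P common to all segments must satisfy P Σ Lᵢ/(AᵢEᵢ) = δ_free.
Σ Lᵢ/(AᵢEᵢ) = 700/(1225×118×10³) + 700/(425×101×10³) = 2.115×10⁻⁵ mm/N.
Hence P = δ_free / Σ(L/AE) = 1.342/2.115×10⁻⁵ = 63.45 kN (compressive).
For the copper segment, free thermal change = 16.8×10⁻⁶×54×700 = 0.635 mm and elastic change from P = 63450×700/(1225×118×10³) = 0.3072 mm; these oppose, so the net change is 0.328 mm (segment lengthens).

|ΔL| ≈ 0.328 mm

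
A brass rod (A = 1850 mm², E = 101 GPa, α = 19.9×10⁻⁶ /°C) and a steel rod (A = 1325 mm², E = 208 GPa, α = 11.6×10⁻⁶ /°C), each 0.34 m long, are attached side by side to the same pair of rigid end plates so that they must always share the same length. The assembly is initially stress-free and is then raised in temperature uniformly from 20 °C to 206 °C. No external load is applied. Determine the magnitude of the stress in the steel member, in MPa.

σ ≈ 130 MPa (tensile)

Both members must finish at the same length. With the larger α, the brass tends to over-expand; the plates restrain it, putting the brass in compression and the steel in tension. With no external load the two internal forces are equal and opposite, magnitude P.
Equating the net (thermal + elastic) strains gives |α₁ − α₂|·ΔT = P·[1/(A₁E₁) + 1/(A₂E₂)].
|α₁ − α₂|·ΔT = 8.3×10⁻⁶ × 186 = 0.001544.
1/(A₁E₁) + 1/(A₂E₂) = 1/(1850×101×10³) + 1/(1325×208×10³) = 8.98×10⁻⁹ N⁻¹.
P = 0.001544 / 8.98×10⁻⁹ = 171900 N = 171.9 kN.
σ_{steel} = P/A₂ = 171900/1325 = 129.7 MPa, tensile.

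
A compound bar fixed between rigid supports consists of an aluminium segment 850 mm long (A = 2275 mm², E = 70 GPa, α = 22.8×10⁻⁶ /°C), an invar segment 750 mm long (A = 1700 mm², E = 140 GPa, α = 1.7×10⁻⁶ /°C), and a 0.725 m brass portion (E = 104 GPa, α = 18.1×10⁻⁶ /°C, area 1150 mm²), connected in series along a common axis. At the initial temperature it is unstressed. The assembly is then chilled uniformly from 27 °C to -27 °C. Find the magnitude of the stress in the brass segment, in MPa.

σ ≈ 109 MPa (tensile)

Free thermal contraction of the whole bar: Σ αᵢΔT Lᵢ = 22.8×10⁻⁶×54×850 + 1.7×10⁻⁶×54×750 + 18.1×10⁻⁶×54×725 = 1.824 mm.
The walls prevent any net length change, so an axial force P (same in every segment) develops. Compatibility: P · Σ Lᵢ/(AᵢEᵢ) = δ_free.
The series flexibility is Σ Lᵢ/(AᵢEᵢ) = 850/(2275×70×10³) + 750/(1700×140×10³) + 725/(1150×104×10³) = 1.455×10⁻⁵ mm/N.
Hence P = δ_free / Σ(L/AE) = 1.824/1.455×10⁻⁵ = 125.4 kN (tensile).
σ_{brass} = P / A = 125400 / 1150 = 109 MPa.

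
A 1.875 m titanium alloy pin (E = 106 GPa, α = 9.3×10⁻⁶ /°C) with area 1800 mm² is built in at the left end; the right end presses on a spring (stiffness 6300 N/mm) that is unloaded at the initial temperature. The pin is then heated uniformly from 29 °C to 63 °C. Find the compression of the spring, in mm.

δ ≈ 0.558 mm

Free thermal expansion: δ_free = αΔT L = 9.3×10⁻⁶ × 34 × 1875 = 0.5929 mm.
Let P be the compressive force at the spring. The pin shortens elastically by PL/(AE) and the spring compresses by P/k; together these equal δ_free.
So P = δ_free / [L/(AE) + 1/k] = 0.5929 / [ 1875/(1800×106×10³) + 1/(6300) ].
P = 0.5929 / 0.0001686 = 3517 N.
Spring compression = P/k = 3517/(6300) = 0.5583 mm.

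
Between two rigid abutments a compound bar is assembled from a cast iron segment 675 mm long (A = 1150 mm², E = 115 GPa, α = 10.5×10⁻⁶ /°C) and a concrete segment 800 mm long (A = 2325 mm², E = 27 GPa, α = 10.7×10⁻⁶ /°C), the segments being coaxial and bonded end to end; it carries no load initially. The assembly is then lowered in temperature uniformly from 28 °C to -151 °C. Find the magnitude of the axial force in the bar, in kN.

P ≈ 157 kN (tensile)

With the walls removed the bar would change length by δ_free = Σ αᵢΔT Lᵢ = 10.5×10⁻⁶×179×675 + 10.7×10⁻⁶×179×800 = 2.801 mm.
The walls prevent any net length change, so an axial force P (same in every segment) develops. Compatibility: P · Σ Lᵢ/(AᵢEᵢ) = δ_free.
The series flexibility is Σ Lᵢ/(AᵢEᵢ) = 675/(1150×115×10³) + 800/(2325×27×10³) = 1.785×10⁻⁵ mm/N.
Hence P = δ_free / Σ(L/AE) = 2.801/1.785×10⁻⁵ = 156.9 kN (tensile).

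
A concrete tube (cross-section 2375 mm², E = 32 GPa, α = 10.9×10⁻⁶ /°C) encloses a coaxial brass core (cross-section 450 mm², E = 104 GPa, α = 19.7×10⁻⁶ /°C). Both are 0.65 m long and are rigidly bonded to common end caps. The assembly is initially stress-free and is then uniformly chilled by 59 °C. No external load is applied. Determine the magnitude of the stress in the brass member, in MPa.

σ ≈ 33.4 MPa (tensile)

Equilibrium of a rigid end plate with no external load gives equal and opposite internal forces ±P in the two members. Since α_{brass} > α_{concrete}, cooling drives the brass into tension and the concrete into compression.
Equating the net (thermal + elastic) strains gives |α₁ − α₂|·ΔT = P·[1/(A₁E₁) + 1/(A₂E₂)].
|α₁ − α₂|·ΔT = 8.8×10⁻⁶ × 59 = 0.0005192.
1/(A₁E₁) + 1/(A₂E₂) = 1/(2375×32×10³) + 1/(450×104×10³) = 3.453×10⁻⁸ N⁻¹.
P = 0.0005192 / 3.453×10⁻⁸ = 15040 N = 15.04 kN.
σ_{brass} = P/A₂ = 15040/450 = 33.42 MPa, tensile.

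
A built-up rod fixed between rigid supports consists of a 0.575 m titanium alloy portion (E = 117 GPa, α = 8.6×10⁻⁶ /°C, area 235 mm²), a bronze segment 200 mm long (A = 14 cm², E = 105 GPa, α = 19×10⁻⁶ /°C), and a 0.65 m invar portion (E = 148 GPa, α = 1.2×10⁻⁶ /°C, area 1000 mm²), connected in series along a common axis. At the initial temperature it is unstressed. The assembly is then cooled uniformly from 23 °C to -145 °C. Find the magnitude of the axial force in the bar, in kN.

P ≈ 60 kN (tensile)

With the walls removed the bar would change length by δ_free = Σ αᵢΔT Lᵢ = 8.6×10⁻⁶×168×575 + 19×10⁻⁶×168×200 + 1.2×10⁻⁶×168×650 = 1.6 mm.
The rigid supports impose zero overall length change; the single axial force P common to all segments must satisfy P Σ Lᵢ/(AᵢEᵢ) = δ_free.
The series flexibility is Σ Lᵢ/(AᵢEᵢ) = 575/(235×117×10³) + 200/(1400×105×10³) + 650/(1000×148×10³) = 2.667×10⁻⁵ mm/N.
So P = 1.6 / 2.667×10⁻⁵ = 60.01 kN, tensile.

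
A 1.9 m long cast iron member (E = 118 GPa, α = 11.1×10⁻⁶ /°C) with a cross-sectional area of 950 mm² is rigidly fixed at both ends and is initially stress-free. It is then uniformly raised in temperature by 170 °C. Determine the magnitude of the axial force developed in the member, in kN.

With zero net strain, σ = E·αΔT = 118 GPa × 11.1×10⁻⁶ × 170 = 222.7 MPa.
P = AEαΔT = 950 × 118×10³ × 11.1×10⁻⁶ × 170 = 211.5 kN (compressive).

P ≈ 212 kN (compressive)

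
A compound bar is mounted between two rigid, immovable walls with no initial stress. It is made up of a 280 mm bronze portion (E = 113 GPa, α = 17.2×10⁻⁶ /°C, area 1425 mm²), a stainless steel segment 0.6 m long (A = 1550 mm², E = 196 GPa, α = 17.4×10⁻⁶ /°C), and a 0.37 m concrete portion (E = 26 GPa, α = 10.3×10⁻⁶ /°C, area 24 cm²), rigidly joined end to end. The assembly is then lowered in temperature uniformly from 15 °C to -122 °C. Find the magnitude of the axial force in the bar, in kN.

With the walls removed the bar would change length by δ_free = Σ αᵢΔT Lᵢ = 17.2×10⁻⁶×137×280 + 17.4×10⁻⁶×137×600 + 10.3×10⁻⁶×137×370 = 2.612 mm.
The walls prevent any net length change, so an axial force P (same in every segment) develops. Compatibility: P · Σ Lᵢ/(AᵢEᵢ) = δ_free.
Σ Lᵢ/(AᵢEᵢ) = 280/(1425×113×10³) + 600/(1550×196×10³) + 370/(2400×26×10³) = 9.643×10⁻⁶ mm/N.
So P = 2.612 / 9.643×10⁻⁶ = 270.9 kN, tensile.

P ≈ 271 kN (tensile)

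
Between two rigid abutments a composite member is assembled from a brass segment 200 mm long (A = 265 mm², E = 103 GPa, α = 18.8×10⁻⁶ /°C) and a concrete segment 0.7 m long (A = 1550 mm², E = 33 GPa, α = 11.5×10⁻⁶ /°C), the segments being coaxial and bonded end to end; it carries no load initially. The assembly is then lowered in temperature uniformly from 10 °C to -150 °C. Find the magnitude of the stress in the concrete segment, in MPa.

Free thermal contraction of the whole bar: Σ αᵢΔT Lᵢ = 18.8×10⁻⁶×160×200 + 11.5×10⁻⁶×160×700 = 1.89 mm.
The rigid supports impose zero overall length change; the single axial force P common to all segments must satisfy P Σ Lᵢ/(AᵢEᵢ) = δ_free.
The series flexibility is Σ Lᵢ/(AᵢEᵢ) = 200/(265×103×10³) + 700/(1550×33×10³) = 2.101×10⁻⁵ mm/N.
So P = 1.89 / 2.101×10⁻⁵ = 89.93 kN, tensile.
σ_{concrete} = P / A = 89930 / 1550 = 58.02 MPa.

σ ≈ 58 MPa (tensile)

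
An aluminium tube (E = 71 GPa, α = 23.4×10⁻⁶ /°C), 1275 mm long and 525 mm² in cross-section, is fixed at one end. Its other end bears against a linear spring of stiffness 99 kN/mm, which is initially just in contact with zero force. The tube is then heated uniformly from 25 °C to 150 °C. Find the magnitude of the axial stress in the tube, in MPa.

σ ≈ 160 MPa (compressive)

Free thermal expansion: δ_free = αΔT L = 23.4×10⁻⁶ × 125 × 1275 = 3.729 mm.
With a force P in the spring, the elastic change of the tube is PL/(AE) and that of the spring is P/k; compatibility requires their sum to equal δ_free.
P [ L/(AE) + 1/k ] = δ_free → P [ 1275/(525×71×10³) + 1/(99×10³) ] = 3.729.
P = 3.729 / 4.431×10⁻⁵ = 84170 N.
σ = P/A = 84170/525 = 160.3 MPa.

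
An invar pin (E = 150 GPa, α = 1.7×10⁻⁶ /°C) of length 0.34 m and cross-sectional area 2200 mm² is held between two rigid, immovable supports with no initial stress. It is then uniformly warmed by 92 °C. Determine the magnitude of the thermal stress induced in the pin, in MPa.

σ ≈ 23.5 MPa (compressive)

Because both ends are immovable the net strain is zero, and the suppressed thermal strain is αΔT = 1.7×10⁻⁶ × 92 = 156.4×10⁻⁶.
σ = EαΔT = 150×10³ × 1.7×10⁻⁶ × 92 = 23.46 MPa (compressive; the pin is trying to expand).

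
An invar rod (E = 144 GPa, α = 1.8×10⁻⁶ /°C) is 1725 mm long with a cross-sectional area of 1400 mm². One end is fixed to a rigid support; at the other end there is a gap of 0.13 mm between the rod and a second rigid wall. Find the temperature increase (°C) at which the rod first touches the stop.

Contact occurs when the free expansion equals the gap: αΔT L = 0.13 mm.
ΔT = 0.13 / (1.8×10⁻⁶ × 1725) = 41.87 °C.

ΔT ≈ 41.9 °C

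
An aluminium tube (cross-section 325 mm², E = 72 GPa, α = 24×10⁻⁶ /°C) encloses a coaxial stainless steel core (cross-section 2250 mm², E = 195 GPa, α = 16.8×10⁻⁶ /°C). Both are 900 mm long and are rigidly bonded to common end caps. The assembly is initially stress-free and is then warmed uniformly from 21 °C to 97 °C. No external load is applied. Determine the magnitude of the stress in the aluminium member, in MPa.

σ ≈ 37.4 MPa (compressive)

Equilibrium of a rigid end plate with no external load gives equal and opposite internal forces ±P in the two members. Since α_{aluminium} > α_{stainless steel}, heating drives the aluminium into compression and the stainless steel into tension.
Equating the net (thermal + elastic) strains gives |α₁ − α₂|·ΔT = P·[1/(A₁E₁) + 1/(A₂E₂)].
|α₁ − α₂|·ΔT = 7.2×10⁻⁶ × 76 = 0.0005472.
1/(A₁E₁) + 1/(A₂E₂) = 1/(325×72×10³) + 1/(2250×195×10³) = 4.501×10⁻⁸ N⁻¹.
So P = 0.0005472 / 4.501×10⁻⁸ = 12.16 kN.
σ_{aluminium} = P/A₁ = 12160/325 = 37.4 MPa, compressive.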